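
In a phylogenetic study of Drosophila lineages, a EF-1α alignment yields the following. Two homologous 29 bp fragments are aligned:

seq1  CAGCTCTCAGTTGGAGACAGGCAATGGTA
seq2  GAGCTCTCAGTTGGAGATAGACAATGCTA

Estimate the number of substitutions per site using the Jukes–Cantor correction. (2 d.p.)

The sequences differ at 4 of 29 sites (1, 18, 21, 27), so p = 4/29 ≈ 0.137931.
d = −(3/4) ln(1 − 4p/3) = −0.75 ln(1 − 0.183908) = −0.75 ln(0.816092)
  = −0.75 × (-0.203228) = 0.152421 substitutions/site.

0.15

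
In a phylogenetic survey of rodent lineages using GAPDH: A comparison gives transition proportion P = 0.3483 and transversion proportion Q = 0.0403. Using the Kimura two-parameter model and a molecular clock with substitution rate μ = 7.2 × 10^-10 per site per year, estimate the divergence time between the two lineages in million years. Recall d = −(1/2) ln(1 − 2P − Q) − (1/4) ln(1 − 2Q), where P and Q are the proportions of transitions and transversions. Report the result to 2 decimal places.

478.21

Under the Kimura two-parameter model, d = −½ ln(1 − 2P − Q) − ¼ ln(1 − 2Q).
1 − 2P − Q = 0.2631, giving −½ ln(0.2631) = 0.667611.
1 − 2Q = 0.9194, giving −¼ ln(0.9194) = 0.021008.
d = 0.667611 + 0.021008 = 0.688619.
Under a molecular clock d = 2μt, so t = d/(2μ) = 0.688619 / (2 × 7.2 × 10^-10) = 478.21 million years.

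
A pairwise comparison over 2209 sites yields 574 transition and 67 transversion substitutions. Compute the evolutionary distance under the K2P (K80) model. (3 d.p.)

0.415

P = 574/2209 ≈ 0.259846 and Q = 67/2209 ≈ 0.03033.
Under the Kimura two-parameter model, d = −½ ln(1 − 2P − Q) − ¼ ln(1 − 2Q).
1 − 2P − Q = 0.449978, giving −½ ln(0.449978) = 0.399278.
1 − 2Q = 0.93934, giving −¼ ln(0.93934) = 0.015644.
d = 0.399278 + 0.015644 = 0.414922.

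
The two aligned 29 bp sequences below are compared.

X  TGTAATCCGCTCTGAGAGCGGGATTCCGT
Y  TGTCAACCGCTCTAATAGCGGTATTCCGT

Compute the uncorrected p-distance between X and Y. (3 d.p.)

The sequences differ at 5 of 29 positions (sites 4, 6, 14, 16, 22).
p = 5/29 = 0.172413… ≈ 0.172 (to 3 d.p.).

0.172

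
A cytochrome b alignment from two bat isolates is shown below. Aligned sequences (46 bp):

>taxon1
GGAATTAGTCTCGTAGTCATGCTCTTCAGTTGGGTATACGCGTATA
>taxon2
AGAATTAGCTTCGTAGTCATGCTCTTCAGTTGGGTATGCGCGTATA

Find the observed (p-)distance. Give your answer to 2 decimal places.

The sequences differ at 4 of 46 positions (sites 1, 9, 10, 38).
p = 4/46 = 0.086956… ≈ 0.09 (to 2 d.p.).

0.09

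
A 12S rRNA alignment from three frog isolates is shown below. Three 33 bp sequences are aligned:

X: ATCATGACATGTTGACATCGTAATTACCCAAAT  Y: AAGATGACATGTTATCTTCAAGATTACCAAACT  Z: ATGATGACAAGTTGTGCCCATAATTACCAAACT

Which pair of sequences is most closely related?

Y and Z

X–Y: 10/33 differ, p = 0.303, d = 0.388.
X–Z: 9/33 differ, p = 0.273, d = 0.339.
Y–Z: 8/33 differ, p = 0.242, d = 0.293.
The smallest distance is between Y and Z.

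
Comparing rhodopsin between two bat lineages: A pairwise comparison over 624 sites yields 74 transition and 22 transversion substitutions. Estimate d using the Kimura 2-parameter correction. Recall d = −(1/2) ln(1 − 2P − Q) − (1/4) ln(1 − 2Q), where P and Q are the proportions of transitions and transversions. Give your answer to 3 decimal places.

0.177

P = 74/624 ≈ 0.11859 and Q = 22/624 ≈ 0.035256.
Under the Kimura two-parameter model, d = −½ ln(1 − 2P − Q) − ¼ ln(1 − 2Q).
1 − 2P − Q = 0.727564, giving −½ ln(0.727564) = 0.159027.
1 − 2Q = 0.929488, giving −¼ ln(0.929488) = 0.018280.
d = 0.159027 + 0.018280 = 0.177307.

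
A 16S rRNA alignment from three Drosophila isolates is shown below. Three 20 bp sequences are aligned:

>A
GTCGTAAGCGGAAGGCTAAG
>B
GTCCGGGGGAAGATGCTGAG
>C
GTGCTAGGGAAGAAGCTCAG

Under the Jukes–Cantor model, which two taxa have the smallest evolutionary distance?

B and C

A–B: 10/20 differ, p = 0.500, d = 0.824.
A–C: 9/20 differ, p = 0.450, d = 0.687.
B–C: 5/20 differ, p = 0.250, d = 0.304.
The smallest distance is between B and C.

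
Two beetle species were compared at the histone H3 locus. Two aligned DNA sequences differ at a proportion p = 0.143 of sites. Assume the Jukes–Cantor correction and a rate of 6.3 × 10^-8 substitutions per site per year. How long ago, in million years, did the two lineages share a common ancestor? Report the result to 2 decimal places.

1.26

d = −(3/4) ln(1 − 4p/3) = −0.75 ln(1 − 0.190667) = −0.75 ln(0.809333)
  = −0.75 × (-0.211545) = 0.158659 substitutions/site.
Under a molecular clock d = 2μt, so t = d/(2μ) = 0.158659 / (2 × 6.3 × 10^-8) = 1.26 million years.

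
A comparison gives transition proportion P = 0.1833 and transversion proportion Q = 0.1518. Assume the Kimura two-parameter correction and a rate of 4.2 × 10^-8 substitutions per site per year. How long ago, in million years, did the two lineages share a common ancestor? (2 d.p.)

Under the Kimura two-parameter model, d = −½ ln(1 − 2P − Q) − ¼ ln(1 − 2Q).
1 − 2P − Q = 0.4816, giving −½ ln(0.4816) = 0.365321.
1 − 2Q = 0.6964, giving −¼ ln(0.6964) = 0.090458.
d = 0.365321 + 0.090458 = 0.455779.
Under a molecular clock d = 2μt, so t = d/(2μ) = 0.455779 / (2 × 4.2 × 10^-8) = 5.43 million years.

5.43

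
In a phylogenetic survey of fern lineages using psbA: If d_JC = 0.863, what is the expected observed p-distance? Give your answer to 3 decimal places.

p = (3/4)(1 − e^(−4d/3)) = 0.75 × (1 − e^(-1.150667)) = 0.75 × (1 − 0.316426) = 0.512681.

0.513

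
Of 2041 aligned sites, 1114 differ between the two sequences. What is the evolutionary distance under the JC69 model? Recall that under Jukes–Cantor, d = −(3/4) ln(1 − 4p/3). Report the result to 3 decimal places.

0.976

p = 1114/2041 ≈ 0.545811.
d = −(3/4) ln(1 − 4p/3) = −0.75 ln(1 − 0.727748) = −0.75 ln(0.272252)
  = −0.75 × (-1.301027) = 0.975770 substitutions/site.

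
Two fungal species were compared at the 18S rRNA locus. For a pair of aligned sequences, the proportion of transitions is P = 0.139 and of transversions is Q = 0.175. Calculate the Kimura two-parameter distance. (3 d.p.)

0.409

Under the Kimura two-parameter model, d = −½ ln(1 − 2P − Q) − ¼ ln(1 − 2Q).
1 − 2P − Q = 0.547, giving −½ ln(0.547) = 0.301653.
1 − 2Q = 0.65, giving −¼ ln(0.65) = 0.107696.
d = 0.301653 + 0.107696 = 0.409349.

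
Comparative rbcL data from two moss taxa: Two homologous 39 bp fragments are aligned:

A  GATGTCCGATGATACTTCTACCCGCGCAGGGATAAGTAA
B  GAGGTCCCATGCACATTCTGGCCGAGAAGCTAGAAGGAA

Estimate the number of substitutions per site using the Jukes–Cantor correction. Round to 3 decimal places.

0.488

The sequences differ at 14 of 39 sites, so p = 14/39 ≈ 0.358974.
d = −(3/4) ln(1 − 4p/3) = −0.75 ln(1 − 0.478632) = −0.75 ln(0.521368)
  = −0.75 × (-0.651299) = 0.488474 substitutions/site.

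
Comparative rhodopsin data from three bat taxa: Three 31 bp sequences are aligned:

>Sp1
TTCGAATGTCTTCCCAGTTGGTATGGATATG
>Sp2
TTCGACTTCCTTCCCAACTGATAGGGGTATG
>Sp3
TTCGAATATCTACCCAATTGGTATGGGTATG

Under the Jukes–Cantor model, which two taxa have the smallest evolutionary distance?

Sp1–Sp2: 8/31 differ, p = 0.258, d = 0.316.
Sp1–Sp3: 4/31 differ, p = 0.129, d = 0.142.
Sp2–Sp3: 7/31 differ, p = 0.226, d = 0.269.
The smallest distance is between Sp1 and Sp3.

Sp1 and Sp3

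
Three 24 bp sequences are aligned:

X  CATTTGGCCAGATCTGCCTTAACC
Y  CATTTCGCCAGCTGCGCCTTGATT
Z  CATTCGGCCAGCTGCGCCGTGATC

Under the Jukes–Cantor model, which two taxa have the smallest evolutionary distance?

Y and Z

X–Y: 7/24 differ, p = 0.292, d = 0.369.
X–Z: 7/24 differ, p = 0.292, d = 0.369.
Y–Z: 4/24 differ, p = 0.167, d = 0.188.
The smallest distance is between Y and Z.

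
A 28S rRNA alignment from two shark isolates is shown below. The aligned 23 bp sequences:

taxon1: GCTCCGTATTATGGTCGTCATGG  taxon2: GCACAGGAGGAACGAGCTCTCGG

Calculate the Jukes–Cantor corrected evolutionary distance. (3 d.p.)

0.892

The sequences differ at 12 of 23 sites, so p = 12/23 ≈ 0.521739.
d = −(3/4) ln(1 − 4p/3) = −0.75 ln(1 − 0.695652) = −0.75 ln(0.304348)
  = −0.75 × (-1.189583) = 0.892187 substitutions/site.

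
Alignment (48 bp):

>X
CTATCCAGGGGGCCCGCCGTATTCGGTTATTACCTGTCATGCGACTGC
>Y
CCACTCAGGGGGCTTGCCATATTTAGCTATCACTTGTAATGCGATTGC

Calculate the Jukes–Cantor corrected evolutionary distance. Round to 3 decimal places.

0.336

The sequences differ at 13 of 48 sites, so p = 13/48 ≈ 0.270833.
d = −(3/4) ln(1 − 4p/3) = −0.75 ln(1 − 0.361111) = −0.75 ln(0.638889)
  = −0.75 × (-0.448025) = 0.336019 substitutions/site.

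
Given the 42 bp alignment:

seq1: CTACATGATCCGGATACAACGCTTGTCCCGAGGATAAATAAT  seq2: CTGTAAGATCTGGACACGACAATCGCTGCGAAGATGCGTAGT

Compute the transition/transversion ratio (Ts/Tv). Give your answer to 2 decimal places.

3.25

Transitions are A↔G and C↔T; transversions are all other mismatches.
Transitions: 13. Transversions: 4.
R = 13/4 = 3.25.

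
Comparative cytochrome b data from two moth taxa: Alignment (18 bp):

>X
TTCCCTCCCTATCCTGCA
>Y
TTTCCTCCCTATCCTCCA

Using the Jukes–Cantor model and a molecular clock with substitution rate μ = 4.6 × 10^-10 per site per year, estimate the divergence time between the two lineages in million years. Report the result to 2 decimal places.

The sequences differ at 2 of 18 sites (3, 16), so p = 2/18 ≈ 0.111111.
d = −(3/4) ln(1 − 4p/3) = −0.75 ln(1 − 0.148148) = −0.75 ln(0.851852)
  = −0.75 × (-0.160342) = 0.120257 substitutions/site.
Under a molecular clock d = 2μt, so t = d/(2μ) = 0.120257 / (2 × 4.6 × 10^-10) = 130.71 million years.

130.71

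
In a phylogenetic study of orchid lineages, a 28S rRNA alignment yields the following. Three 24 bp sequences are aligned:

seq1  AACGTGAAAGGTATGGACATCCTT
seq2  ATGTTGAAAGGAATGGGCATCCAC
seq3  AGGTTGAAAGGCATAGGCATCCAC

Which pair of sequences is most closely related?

seq1–seq2: 7/24 differ, p = 0.292, d = 0.369.
seq1–seq3: 8/24 differ, p = 0.333, d = 0.441.
seq2–seq3: 3/24 differ, p = 0.125, d = 0.137.
The smallest distance is between seq2 and seq3.

seq2 and seq3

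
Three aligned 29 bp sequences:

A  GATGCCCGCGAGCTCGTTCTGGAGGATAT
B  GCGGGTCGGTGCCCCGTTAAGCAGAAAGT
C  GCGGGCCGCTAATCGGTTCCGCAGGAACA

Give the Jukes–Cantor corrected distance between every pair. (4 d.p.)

A–B: 15/29 sites differ → p ≈ 0.517241, d = −0.75 ln(1 − 0.689655) = 0.877553 ≈ 0.8776.
A–C: 13/29 sites differ → p ≈ 0.448276, d = −0.75 ln(1 − 0.597701) = 0.682920 ≈ 0.6829.
B–C: 11/29 sites differ → p ≈ 0.37931, d = −0.75 ln(1 − 0.505747) = 0.528531 ≈ 0.5285.

d(A,B) = 0.8776, d(A,C) = 0.6829, d(B,C) = 0.5285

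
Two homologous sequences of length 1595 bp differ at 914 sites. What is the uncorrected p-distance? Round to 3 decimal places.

p = 914/1595 = 0.573040… ≈ 0.573 (to 3 d.p.).

0.573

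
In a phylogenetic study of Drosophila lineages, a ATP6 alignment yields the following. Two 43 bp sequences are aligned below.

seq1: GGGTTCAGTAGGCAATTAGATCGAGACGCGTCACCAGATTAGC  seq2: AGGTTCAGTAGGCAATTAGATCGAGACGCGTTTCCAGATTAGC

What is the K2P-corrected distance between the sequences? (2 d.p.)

0.07

Of 43 sites, 2 differences are transitions and 1 are transversions, so P = 2/43 ≈ 0.046512 and Q = 1/43 ≈ 0.023256.
Under the Kimura two-parameter model, d = −½ ln(1 − 2P − Q) − ¼ ln(1 − 2Q).
1 − 2P − Q = 0.88372, giving −½ ln(0.88372) = 0.061808.
1 − 2Q = 0.953488, giving −¼ ln(0.953488) = 0.011907.
d = 0.061808 + 0.011907 = 0.073715.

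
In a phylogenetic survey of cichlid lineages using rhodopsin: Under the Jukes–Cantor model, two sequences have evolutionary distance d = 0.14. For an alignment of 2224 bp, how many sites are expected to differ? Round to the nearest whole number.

Invert JC69: p = (3/4)(1 − e^(−4d/3)) = 0.75 × (1 − e^(-0.186667)) = 0.75 × (1 − 0.829720) = 0.127710.
Expected differing sites = pL ≈ 0.127710 × 2224 = 284.02704 ≈ 284.

284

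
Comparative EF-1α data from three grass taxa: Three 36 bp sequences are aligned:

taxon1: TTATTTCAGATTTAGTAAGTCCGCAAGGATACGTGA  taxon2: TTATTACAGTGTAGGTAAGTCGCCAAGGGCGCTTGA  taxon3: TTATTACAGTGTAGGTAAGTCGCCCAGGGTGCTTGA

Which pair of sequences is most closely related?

taxon1–taxon2: 11/36 differ, p = 0.306, d = 0.392.
taxon1–taxon3: 11/36 differ, p = 0.306, d = 0.392.
taxon2–taxon3: 2/36 differ, p = 0.056, d = 0.058.
The smallest distance is between taxon2 and taxon3.

taxon2 and taxon3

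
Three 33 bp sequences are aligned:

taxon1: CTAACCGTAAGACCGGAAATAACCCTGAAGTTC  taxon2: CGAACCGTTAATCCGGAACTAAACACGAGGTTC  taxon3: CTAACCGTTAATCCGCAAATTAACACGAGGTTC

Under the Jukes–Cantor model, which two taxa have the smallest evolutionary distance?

taxon1–taxon2: 9/33 differ, p = 0.273, d = 0.339.
taxon1–taxon3: 9/33 differ, p = 0.273, d = 0.339.
taxon2–taxon3: 4/33 differ, p = 0.121, d = 0.132.
The smallest distance is between taxon2 and taxon3.

taxon2 and taxon3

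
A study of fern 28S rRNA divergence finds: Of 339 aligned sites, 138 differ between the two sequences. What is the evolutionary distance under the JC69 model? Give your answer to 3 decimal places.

p = 138/339 ≈ 0.40708.
d = −(3/4) ln(1 − 4p/3) = −0.75 ln(1 − 0.542773) = −0.75 ln(0.457227)
  = −0.75 × (-0.782575) = 0.586931 substitutions/site.

0.587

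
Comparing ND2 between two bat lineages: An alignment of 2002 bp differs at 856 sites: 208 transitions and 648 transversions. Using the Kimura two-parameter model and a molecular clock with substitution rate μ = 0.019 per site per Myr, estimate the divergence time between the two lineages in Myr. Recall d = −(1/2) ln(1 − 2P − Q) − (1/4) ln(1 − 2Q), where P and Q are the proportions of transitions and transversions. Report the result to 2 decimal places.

16.83

P = 208/2002 ≈ 0.103896 and Q = 648/2002 ≈ 0.323676.
Under the Kimura two-parameter model, d = −½ ln(1 − 2P − Q) − ¼ ln(1 − 2Q).
1 − 2P − Q = 0.468532, giving −½ ln(0.468532) = 0.379075.
1 − 2Q = 0.352648, giving −¼ ln(0.352648) = 0.260571.
d = 0.379075 + 0.260571 = 0.639646.
Under a molecular clock d = 2μt, so t = d/(2μ) = 0.639646 / (2 × 0.019) = 16.83 Myr.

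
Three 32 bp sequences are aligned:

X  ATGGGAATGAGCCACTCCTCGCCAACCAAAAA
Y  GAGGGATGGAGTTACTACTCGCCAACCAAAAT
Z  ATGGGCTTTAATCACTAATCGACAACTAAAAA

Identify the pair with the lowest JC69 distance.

X–Y: 8/32 differ, p = 0.250, d = 0.304.
X–Z: 9/32 differ, p = 0.281, d = 0.353.
Y–Z: 11/32 differ, p = 0.344, d = 0.460.
The smallest distance is between X and Y.

X and Y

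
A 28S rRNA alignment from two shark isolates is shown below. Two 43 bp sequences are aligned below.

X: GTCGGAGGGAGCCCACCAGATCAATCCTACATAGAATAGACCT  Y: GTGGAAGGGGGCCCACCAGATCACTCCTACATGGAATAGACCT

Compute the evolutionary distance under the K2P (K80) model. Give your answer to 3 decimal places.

Of 43 sites, 3 differences are transitions and 2 are transversions, so P = 3/43 ≈ 0.069767 and Q = 2/43 ≈ 0.046512.
Under the Kimura two-parameter model, d = −½ ln(1 − 2P − Q) − ¼ ln(1 − 2Q).
1 − 2P − Q = 0.813954, giving −½ ln(0.813954) = 0.102926.
1 − 2Q = 0.906976, giving −¼ ln(0.906976) = 0.024410.
d = 0.102926 + 0.024410 = 0.127336.

0.127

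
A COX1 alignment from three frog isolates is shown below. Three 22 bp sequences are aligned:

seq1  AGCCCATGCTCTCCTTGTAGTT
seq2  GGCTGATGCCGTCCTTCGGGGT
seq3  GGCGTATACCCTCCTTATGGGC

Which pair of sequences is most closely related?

seq1–seq2: 9/22 differ, p = 0.409, d = 0.591.
seq1–seq3: 9/22 differ, p = 0.409, d = 0.591.
seq2–seq3: 7/22 differ, p = 0.318, d = 0.414.
The smallest distance is between seq2 and seq3.

seq2 and seq3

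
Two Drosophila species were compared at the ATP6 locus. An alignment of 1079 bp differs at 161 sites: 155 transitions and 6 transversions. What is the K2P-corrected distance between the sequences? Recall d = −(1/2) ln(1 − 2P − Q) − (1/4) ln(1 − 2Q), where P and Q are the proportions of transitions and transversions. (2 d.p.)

0.18

P = 155/1079 ≈ 0.143652 and Q = 6/1079 ≈ 0.005561.
Under the Kimura two-parameter model, d = −½ ln(1 − 2P − Q) − ¼ ln(1 − 2Q).
1 − 2P − Q = 0.707135, giving −½ ln(0.707135) = 0.173267.
1 − 2Q = 0.988878, giving −¼ ln(0.988878) = 0.002796.
d = 0.173267 + 0.002796 = 0.176063.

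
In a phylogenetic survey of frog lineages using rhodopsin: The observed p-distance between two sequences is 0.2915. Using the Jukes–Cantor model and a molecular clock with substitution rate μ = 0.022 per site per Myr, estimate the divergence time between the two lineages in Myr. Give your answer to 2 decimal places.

8.39

d = −(3/4) ln(1 − 4p/3) = −0.75 ln(1 − 0.388667) = −0.75 ln(0.611333)
  = −0.75 × (-0.492113) = 0.369085 substitutions/site.
Under a molecular clock d = 2μt, so t = d/(2μ) = 0.369085 / (2 × 0.022) = 8.39 Myr.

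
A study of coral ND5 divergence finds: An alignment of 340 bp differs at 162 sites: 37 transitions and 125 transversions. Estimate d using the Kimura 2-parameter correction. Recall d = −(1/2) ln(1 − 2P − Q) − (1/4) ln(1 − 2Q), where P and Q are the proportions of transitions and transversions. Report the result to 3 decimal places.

P = 37/340 ≈ 0.108824 and Q = 125/340 ≈ 0.367647.
Under the Kimura two-parameter model, d = −½ ln(1 − 2P − Q) − ¼ ln(1 − 2Q).
1 − 2P − Q = 0.414705, giving −½ ln(0.414705) = 0.440094.
1 − 2Q = 0.264706, giving −¼ ln(0.264706) = 0.332284.
d = 0.440094 + 0.332284 = 0.772378.

0.772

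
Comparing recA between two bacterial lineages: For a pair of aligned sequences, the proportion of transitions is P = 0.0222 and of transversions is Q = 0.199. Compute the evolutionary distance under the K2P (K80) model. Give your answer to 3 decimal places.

Under the Kimura two-parameter model, d = −½ ln(1 − 2P − Q) − ¼ ln(1 − 2Q).
1 − 2P − Q = 0.7566, giving −½ ln(0.7566) = 0.139460.
1 − 2Q = 0.602, giving −¼ ln(0.602) = 0.126874.
d = 0.139460 + 0.126874 = 0.266334.

0.266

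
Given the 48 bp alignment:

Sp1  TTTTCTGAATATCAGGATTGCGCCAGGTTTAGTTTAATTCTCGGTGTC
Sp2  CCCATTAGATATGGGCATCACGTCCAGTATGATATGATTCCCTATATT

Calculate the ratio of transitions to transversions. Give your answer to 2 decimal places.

2.57

Transitions are A↔G and C↔T; transversions are all other mismatches.
Transitions: 18. Transversions: 7.
R = 18/7 = 2.571428… ≈ 2.57 (to 2 d.p.).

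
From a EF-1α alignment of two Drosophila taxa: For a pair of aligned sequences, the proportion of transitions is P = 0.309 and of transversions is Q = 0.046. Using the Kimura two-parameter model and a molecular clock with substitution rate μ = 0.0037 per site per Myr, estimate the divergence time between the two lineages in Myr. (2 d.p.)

Under the Kimura two-parameter model, d = −½ ln(1 − 2P − Q) − ¼ ln(1 − 2Q).
1 − 2P − Q = 0.336, giving −½ ln(0.336) = 0.545322.
1 − 2Q = 0.908, giving −¼ ln(0.908) = 0.024128.
d = 0.545322 + 0.024128 = 0.569450.
Under a molecular clock d = 2μt, so t = d/(2μ) = 0.569450 / (2 × 0.0037) = 76.95 Myr.

76.95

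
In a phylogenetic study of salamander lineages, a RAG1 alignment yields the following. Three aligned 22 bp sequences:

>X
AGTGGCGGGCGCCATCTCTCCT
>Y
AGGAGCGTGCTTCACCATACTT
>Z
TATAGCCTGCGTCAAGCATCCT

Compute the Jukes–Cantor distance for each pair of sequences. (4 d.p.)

d(X,Y) = 0.6987, d(X,Z) = 0.6987, d(Y,Z) = 0.8240

X–Y: 10/22 sites differ → p ≈ 0.454545, d = −0.75 ln(1 − 0.60606) = 0.698667 ≈ 0.6987.
X–Z: 10/22 sites differ → p ≈ 0.454545, d = −0.75 ln(1 − 0.60606) = 0.698667 ≈ 0.6987.
Y–Z: 11/22 sites differ → p = 0.5, d = −0.75 ln(1 − 0.666667) = 0.823960 ≈ 0.8240.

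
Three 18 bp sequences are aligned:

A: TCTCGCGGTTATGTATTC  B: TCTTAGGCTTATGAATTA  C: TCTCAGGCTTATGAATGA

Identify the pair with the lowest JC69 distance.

B and C

A–B: 6/18 differ, p = 0.333, d = 0.441.
A–C: 6/18 differ, p = 0.333, d = 0.441.
B–C: 2/18 differ, p = 0.111, d = 0.120.
The smallest distance is between B and C.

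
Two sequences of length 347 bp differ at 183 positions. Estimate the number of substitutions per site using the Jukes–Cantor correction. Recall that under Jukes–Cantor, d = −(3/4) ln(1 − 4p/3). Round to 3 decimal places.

p = 183/347 ≈ 0.527378.
d = −(3/4) ln(1 − 4p/3) = −0.75 ln(1 − 0.703171) = −0.75 ln(0.296829)
  = −0.75 × (-1.214599) = 0.910949 substitutions/site.

0.911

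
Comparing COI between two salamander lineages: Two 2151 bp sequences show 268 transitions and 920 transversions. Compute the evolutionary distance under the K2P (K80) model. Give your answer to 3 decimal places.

P = 268/2151 ≈ 0.124593 and Q = 920/2151 ≈ 0.427708.
Under the Kimura two-parameter model, d = −½ ln(1 − 2P − Q) − ¼ ln(1 − 2Q).
1 − 2P − Q = 0.323106, giving −½ ln(0.323106) = 0.564887.
1 − 2Q = 0.144584, giving −¼ ln(0.144584) = 0.483474.
d = 0.564887 + 0.483474 = 1.048361.

1.048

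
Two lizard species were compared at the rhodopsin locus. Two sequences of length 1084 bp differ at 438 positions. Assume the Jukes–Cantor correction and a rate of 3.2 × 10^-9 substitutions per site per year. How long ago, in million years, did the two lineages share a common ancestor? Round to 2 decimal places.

p = 438/1084 ≈ 0.404059.
d = −(3/4) ln(1 − 4p/3) = −0.75 ln(1 − 0.538745) = −0.75 ln(0.461255)
  = −0.75 × (-0.773804) = 0.580353 substitutions/site.
Under a molecular clock d = 2μt, so t = d/(2μ) = 0.580353 / (2 × 3.2 × 10^-9) = 90.68 million years.

90.68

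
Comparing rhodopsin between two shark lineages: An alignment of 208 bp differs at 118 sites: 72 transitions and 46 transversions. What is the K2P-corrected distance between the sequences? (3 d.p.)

1.370

P = 72/208 ≈ 0.346154 and Q = 46/208 ≈ 0.221154.
Under the Kimura two-parameter model, d = −½ ln(1 − 2P − Q) − ¼ ln(1 − 2Q).
1 − 2P − Q = 0.086538, giving −½ ln(0.086538) = 1.223586.
1 − 2Q = 0.557692, giving −¼ ln(0.557692) = 0.145987.
d = 1.223586 + 0.145987 = 1.369573.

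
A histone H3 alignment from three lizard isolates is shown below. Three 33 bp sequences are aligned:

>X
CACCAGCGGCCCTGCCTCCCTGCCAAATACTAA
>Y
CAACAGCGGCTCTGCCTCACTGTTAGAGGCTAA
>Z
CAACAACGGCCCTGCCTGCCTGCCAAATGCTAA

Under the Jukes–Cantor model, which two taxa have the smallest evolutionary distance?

X–Y: 8/33 differ, p = 0.242, d = 0.293.
X–Z: 4/33 differ, p = 0.121, d = 0.132.
Y–Z: 8/33 differ, p = 0.242, d = 0.293.
The smallest distance is between X and Z.

X and Z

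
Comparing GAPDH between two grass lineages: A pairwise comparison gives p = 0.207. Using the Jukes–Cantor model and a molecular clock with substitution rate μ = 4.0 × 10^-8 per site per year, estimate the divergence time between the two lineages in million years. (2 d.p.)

d = −(3/4) ln(1 − 4p/3) = −0.75 ln(1 − 0.276) = −0.75 ln(0.724)
  = −0.75 × (-0.322964) = 0.242223 substitutions/site.
Under a molecular clock d = 2μt, so t = d/(2μ) = 0.242223 / (2 × 4.0 × 10^-8) = 3.03 million years.

3.03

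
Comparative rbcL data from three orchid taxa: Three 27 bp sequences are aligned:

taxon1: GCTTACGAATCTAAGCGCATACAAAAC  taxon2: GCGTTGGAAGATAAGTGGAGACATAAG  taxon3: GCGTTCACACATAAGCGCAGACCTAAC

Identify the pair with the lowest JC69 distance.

taxon1–taxon2: 10/27 differ, p = 0.370, d = 0.511.
taxon1–taxon3: 9/27 differ, p = 0.333, d = 0.441.
taxon2–taxon3: 8/27 differ, p = 0.296, d = 0.377.
The smallest distance is between taxon2 and taxon3.

taxon2 and taxon3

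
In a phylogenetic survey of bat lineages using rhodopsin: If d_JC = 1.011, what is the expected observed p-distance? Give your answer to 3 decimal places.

0.555

p = (3/4)(1 − e^(−4d/3)) = 0.75 × (1 − e^(-1.348)) = 0.75 × (1 − 0.259759) = 0.555181.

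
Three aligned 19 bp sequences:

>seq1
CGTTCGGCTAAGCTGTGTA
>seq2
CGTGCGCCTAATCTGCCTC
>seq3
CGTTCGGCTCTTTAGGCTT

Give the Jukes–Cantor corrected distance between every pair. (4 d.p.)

seq1–seq2: 6/19 sites differ → p ≈ 0.315789, d = −0.75 ln(1 − 0.421052) = 0.409907 ≈ 0.4099.
seq1–seq3: 8/19 sites differ → p ≈ 0.421053, d = −0.75 ln(1 − 0.561404) = 0.618132 ≈ 0.6181.
seq2–seq3: 8/19 sites differ → p ≈ 0.421053, d = −0.75 ln(1 − 0.561404) = 0.618132 ≈ 0.6181.

d(seq1,seq2) = 0.4099, d(seq1,seq3) = 0.6181, d(seq2,seq3) = 0.6181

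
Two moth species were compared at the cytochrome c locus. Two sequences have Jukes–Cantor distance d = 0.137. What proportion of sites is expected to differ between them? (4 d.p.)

0.1252

p = (3/4)(1 − e^(−4d/3)) = 0.75 × (1 − e^(-0.182667)) = 0.75 × (1 − 0.833046) = 0.125216.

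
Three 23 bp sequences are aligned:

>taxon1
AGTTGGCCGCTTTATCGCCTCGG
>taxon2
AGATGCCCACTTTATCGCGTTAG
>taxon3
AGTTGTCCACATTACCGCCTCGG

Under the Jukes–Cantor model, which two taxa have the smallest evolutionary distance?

taxon1–taxon2: 6/23 differ, p = 0.261, d = 0.321.
taxon1–taxon3: 4/23 differ, p = 0.174, d = 0.198.
taxon2–taxon3: 7/23 differ, p = 0.304, d = 0.390.
The smallest distance is between taxon1 and taxon3.

taxon1 and taxon3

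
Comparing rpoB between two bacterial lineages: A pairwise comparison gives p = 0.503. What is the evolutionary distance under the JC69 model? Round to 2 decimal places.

d = −(3/4) ln(1 − 4p/3) = −0.75 ln(1 − 0.670667) = −0.75 ln(0.329333)
  = −0.75 × (-1.110686) = 0.833015 substitutions/site.

0.83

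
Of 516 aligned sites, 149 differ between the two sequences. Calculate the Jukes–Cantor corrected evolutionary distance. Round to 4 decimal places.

0.3646

p = 149/516 ≈ 0.28876.
d = −(3/4) ln(1 − 4p/3) = −0.75 ln(1 − 0.385013) = −0.75 ln(0.614987)
  = −0.75 × (-0.486154) = 0.364616 substitutions/site.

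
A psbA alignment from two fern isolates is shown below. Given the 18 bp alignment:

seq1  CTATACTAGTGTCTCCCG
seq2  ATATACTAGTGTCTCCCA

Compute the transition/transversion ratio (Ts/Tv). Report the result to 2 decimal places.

1.00

Transitions are A↔G and C↔T; transversions are all other mismatches.
Transitions: 1. Transversions: 1.
R = 1/1 = 1.00.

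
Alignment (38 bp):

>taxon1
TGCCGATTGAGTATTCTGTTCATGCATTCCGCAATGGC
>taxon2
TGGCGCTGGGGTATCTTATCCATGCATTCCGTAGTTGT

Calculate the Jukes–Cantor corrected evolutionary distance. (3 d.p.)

0.410

The sequences differ at 12 of 38 sites, so p = 12/38 ≈ 0.315789.
d = −(3/4) ln(1 − 4p/3) = −0.75 ln(1 − 0.421052) = −0.75 ln(0.578948)
  = −0.75 × (-0.546543) = 0.409907 substitutions/site.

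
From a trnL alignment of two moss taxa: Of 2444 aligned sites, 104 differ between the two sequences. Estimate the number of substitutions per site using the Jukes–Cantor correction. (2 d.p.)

p = 104/2444 ≈ 0.042553.
d = −(3/4) ln(1 − 4p/3) = −0.75 ln(1 − 0.056737) = −0.75 ln(0.943263)
  = −0.75 × (-0.058410) = 0.043808 substitutions/site.

0.04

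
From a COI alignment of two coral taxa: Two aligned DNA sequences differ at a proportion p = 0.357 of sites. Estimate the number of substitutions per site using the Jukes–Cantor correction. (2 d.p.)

0.48

d = −(3/4) ln(1 − 4p/3) = −0.75 ln(1 − 0.476) = −0.75 ln(0.524)
  = −0.75 × (-0.646264) = 0.484698 substitutions/site.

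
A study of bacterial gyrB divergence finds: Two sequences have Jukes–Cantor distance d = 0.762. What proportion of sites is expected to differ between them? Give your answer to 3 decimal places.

p = (3/4)(1 − e^(−4d/3)) = 0.75 × (1 − e^(-1.016)) = 0.75 × (1 − 0.362040) = 0.478470.

0.478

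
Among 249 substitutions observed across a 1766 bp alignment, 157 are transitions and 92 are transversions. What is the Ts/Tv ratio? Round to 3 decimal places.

R = 157/92 = 1.706521… ≈ 1.707 (to 3 d.p.).

1.707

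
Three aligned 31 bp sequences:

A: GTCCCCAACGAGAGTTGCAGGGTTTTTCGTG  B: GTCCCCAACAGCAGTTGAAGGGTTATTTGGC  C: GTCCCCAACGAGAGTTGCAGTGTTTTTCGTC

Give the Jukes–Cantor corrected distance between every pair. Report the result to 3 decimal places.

d(A,B) = 0.316, d(A,C) = 0.067, d(B,C) = 0.316

A–B: 8/31 sites differ → p ≈ 0.258065, d = −0.75 ln(1 − 0.344087) = 0.316295 ≈ 0.316.
A–C: 2/31 sites differ → p ≈ 0.064516, d = −0.75 ln(1 − 0.086021) = 0.067461 ≈ 0.067.
B–C: 8/31 sites differ → p ≈ 0.258065, d = −0.75 ln(1 − 0.344087) = 0.316295 ≈ 0.316.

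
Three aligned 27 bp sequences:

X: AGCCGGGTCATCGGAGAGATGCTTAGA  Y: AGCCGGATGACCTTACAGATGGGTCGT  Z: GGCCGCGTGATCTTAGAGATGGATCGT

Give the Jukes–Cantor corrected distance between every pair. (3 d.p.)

X–Y: 10/27 sites differ → p ≈ 0.37037, d = −0.75 ln(1 − 0.493827) = 0.510658 ≈ 0.511.
X–Z: 9/27 sites differ → p ≈ 0.333333, d = −0.75 ln(1 − 0.444444) = 0.440839 ≈ 0.441.
Y–Z: 6/27 sites differ → p ≈ 0.222222, d = −0.75 ln(1 − 0.296296) = 0.263548 ≈ 0.264.

d(X,Y) = 0.511, d(X,Z) = 0.441, d(Y,Z) = 0.264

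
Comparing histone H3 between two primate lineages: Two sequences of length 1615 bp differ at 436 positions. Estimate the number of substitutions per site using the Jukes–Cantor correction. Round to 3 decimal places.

0.335

p = 436/1615 ≈ 0.269969.
d = −(3/4) ln(1 − 4p/3) = −0.75 ln(1 − 0.359959) = −0.75 ln(0.640041)
  = −0.75 × (-0.446223) = 0.334667 substitutions/site.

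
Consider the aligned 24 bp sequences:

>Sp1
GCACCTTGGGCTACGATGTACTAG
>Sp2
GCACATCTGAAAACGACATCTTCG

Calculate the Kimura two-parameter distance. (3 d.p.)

0.723

Of 24 sites, 5 differences are transitions and 6 are transversions, so P = 5/24 ≈ 0.208333 and Q = 6/24 = 0.25.
Under the Kimura two-parameter model, d = −½ ln(1 − 2P − Q) − ¼ ln(1 − 2Q).
1 − 2P − Q = 0.333334, giving −½ ln(0.333334) = 0.549305.
1 − 2Q = 0.5, giving −¼ ln(0.5) = 0.173287.
d = 0.549305 + 0.173287 = 0.722592.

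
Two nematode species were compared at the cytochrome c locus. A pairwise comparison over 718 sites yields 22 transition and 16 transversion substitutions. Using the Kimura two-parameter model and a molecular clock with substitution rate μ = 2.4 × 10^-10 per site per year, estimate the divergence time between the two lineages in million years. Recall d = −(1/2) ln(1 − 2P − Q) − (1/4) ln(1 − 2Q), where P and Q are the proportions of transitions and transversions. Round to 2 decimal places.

P = 22/718 ≈ 0.030641 and Q = 16/718 ≈ 0.022284.
Under the Kimura two-parameter model, d = −½ ln(1 − 2P − Q) − ¼ ln(1 − 2Q).
1 − 2P − Q = 0.916434, giving −½ ln(0.916434) = 0.043633.
1 − 2Q = 0.955432, giving −¼ ln(0.955432) = 0.011398.
d = 0.043633 + 0.011398 = 0.055031.
Under a molecular clock d = 2μt, so t = d/(2μ) = 0.055031 / (2 × 2.4 × 10^-10) = 114.65 million years.

114.65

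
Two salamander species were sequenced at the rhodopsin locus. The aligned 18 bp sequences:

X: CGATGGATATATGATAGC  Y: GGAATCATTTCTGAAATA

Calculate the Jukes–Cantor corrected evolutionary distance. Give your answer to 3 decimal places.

0.824

The sequences differ at 9 of 18 sites (1, 4, 5, 6, 9, 11, 15, 17, 18), so p = 9/18 = 0.5.
d = −(3/4) ln(1 − 4p/3) = −0.75 ln(1 − 0.666667) = −0.75 ln(0.333333)
  = −0.75 × (-1.098613) = 0.823960 substitutions/site.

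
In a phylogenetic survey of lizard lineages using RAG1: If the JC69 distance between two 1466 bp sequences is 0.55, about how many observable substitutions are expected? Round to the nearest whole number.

Invert JC69: p = (3/4)(1 − e^(−4d/3)) = 0.75 × (1 − e^(-0.733333)) = 0.75 × (1 − 0.480305) = 0.389771.
Expected differing sites = pL ≈ 0.389771 × 1466 = 571.404286 ≈ 571.

571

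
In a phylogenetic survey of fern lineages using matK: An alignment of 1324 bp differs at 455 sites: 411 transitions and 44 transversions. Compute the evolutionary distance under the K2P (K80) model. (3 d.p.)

P = 411/1324 ≈ 0.310423 and Q = 44/1324 ≈ 0.033233.
Under the Kimura two-parameter model, d = −½ ln(1 − 2P − Q) − ¼ ln(1 − 2Q).
1 − 2P − Q = 0.345921, giving −½ ln(0.345921) = 0.530772.
1 − 2Q = 0.933534, giving −¼ ln(0.933534) = 0.017194.
d = 0.530772 + 0.017194 = 0.547966.

0.548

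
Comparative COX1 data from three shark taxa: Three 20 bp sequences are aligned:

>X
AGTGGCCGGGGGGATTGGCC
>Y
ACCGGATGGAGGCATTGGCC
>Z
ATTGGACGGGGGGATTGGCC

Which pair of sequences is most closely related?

X–Y: 6/20 differ, p = 0.300, d = 0.383.
X–Z: 2/20 differ, p = 0.100, d = 0.107.
Y–Z: 5/20 differ, p = 0.250, d = 0.304.
The smallest distance is between X and Z.

X and Z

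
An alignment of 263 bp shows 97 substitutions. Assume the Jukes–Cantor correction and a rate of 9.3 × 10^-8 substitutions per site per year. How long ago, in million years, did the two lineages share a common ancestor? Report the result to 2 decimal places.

p = 97/263 ≈ 0.368821.
d = −(3/4) ln(1 − 4p/3) = −0.75 ln(1 − 0.491761) = −0.75 ln(0.508239)
  = −0.75 × (-0.676803) = 0.507602 substitutions/site.
Under a molecular clock d = 2μt, so t = d/(2μ) = 0.507602 / (2 × 9.3 × 10^-8) = 2.73 million years.

2.73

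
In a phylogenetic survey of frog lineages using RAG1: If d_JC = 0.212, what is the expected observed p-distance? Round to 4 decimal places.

p = (3/4)(1 − e^(−4d/3)) = 0.75 × (1 − e^(-0.282667)) = 0.75 × (1 − 0.753771) = 0.184672.

0.1847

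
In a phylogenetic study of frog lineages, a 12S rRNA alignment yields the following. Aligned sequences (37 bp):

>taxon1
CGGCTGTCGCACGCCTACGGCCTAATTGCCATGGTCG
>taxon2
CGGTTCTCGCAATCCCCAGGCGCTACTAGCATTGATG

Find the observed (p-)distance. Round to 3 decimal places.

The sequences differ at 16 of 37 positions.
p = 16/37 = 0.432432… ≈ 0.432 (to 3 d.p.).

0.432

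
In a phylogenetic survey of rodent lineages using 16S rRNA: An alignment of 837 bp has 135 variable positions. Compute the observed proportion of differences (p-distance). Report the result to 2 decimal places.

0.16

p = 135/837 = 0.161290… ≈ 0.16 (to 2 d.p.).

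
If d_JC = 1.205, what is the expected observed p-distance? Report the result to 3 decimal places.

0.600

p = (3/4)(1 − e^(−4d/3)) = 0.75 × (1 − e^(-1.606667)) = 0.75 × (1 − 0.200555) = 0.599584.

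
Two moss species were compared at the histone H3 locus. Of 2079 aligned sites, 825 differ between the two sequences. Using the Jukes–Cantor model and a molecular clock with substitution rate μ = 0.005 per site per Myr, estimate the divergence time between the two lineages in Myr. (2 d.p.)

p = 825/2079 ≈ 0.396825.
d = −(3/4) ln(1 − 4p/3) = −0.75 ln(1 − 0.5291) = −0.75 ln(0.4709)
  = −0.75 × (-0.753110) = 0.564833 substitutions/site.
Under a molecular clock d = 2μt, so t = d/(2μ) = 0.564833 / (2 × 0.005) = 56.48 Myr.

56.48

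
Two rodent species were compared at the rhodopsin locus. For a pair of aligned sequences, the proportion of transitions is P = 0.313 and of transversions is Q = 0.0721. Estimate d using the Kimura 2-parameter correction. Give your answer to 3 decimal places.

0.638

Under the Kimura two-parameter model, d = −½ ln(1 − 2P − Q) − ¼ ln(1 − 2Q).
1 − 2P − Q = 0.3019, giving −½ ln(0.3019) = 0.598830.
1 − 2Q = 0.8558, giving −¼ ln(0.8558) = 0.038930.
d = 0.598830 + 0.038930 = 0.637760.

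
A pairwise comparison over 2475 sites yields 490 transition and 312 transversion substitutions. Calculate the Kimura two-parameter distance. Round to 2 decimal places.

P = 490/2475 ≈ 0.19798 and Q = 312/2475 ≈ 0.126061.
Under the Kimura two-parameter model, d = −½ ln(1 − 2P − Q) − ¼ ln(1 − 2Q).
1 − 2P − Q = 0.477979, giving −½ ln(0.477979) = 0.369094.
1 − 2Q = 0.747878, giving −¼ ln(0.747878) = 0.072629.
d = 0.369094 + 0.072629 = 0.441723.

0.44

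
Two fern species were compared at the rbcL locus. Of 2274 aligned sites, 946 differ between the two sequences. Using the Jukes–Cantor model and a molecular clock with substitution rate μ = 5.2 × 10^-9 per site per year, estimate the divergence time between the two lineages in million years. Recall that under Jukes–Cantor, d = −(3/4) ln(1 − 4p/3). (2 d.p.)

58.34

p = 946/2274 ≈ 0.416007.
d = −(3/4) ln(1 − 4p/3) = −0.75 ln(1 − 0.554676) = −0.75 ln(0.445324)
  = −0.75 × (-0.808953) = 0.606715 substitutions/site.
Under a molecular clock d = 2μt, so t = d/(2μ) = 0.606715 / (2 × 5.2 × 10^-9) = 58.34 million years.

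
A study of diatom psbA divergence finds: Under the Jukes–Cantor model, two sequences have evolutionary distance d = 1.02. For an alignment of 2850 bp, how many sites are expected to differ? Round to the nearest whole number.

Invert JC69: p = (3/4)(1 − e^(−4d/3)) = 0.75 × (1 − e^(-1.36)) = 0.75 × (1 − 0.256661) = 0.557504.
Expected differing sites = pL ≈ 0.557504 × 2850 = 1588.8864 ≈ 1589.

1589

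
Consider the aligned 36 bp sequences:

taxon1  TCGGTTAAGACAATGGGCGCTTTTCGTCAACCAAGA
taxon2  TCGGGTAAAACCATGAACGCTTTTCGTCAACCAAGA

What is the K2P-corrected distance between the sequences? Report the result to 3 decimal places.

0.155

Of 36 sites, 3 differences are transitions and 2 are transversions, so P = 3/36 ≈ 0.083333 and Q = 2/36 ≈ 0.055556.
Under the Kimura two-parameter model, d = −½ ln(1 − 2P − Q) − ¼ ln(1 − 2Q).
1 − 2P − Q = 0.777778, giving −½ ln(0.777778) = 0.125657.
1 − 2Q = 0.888888, giving −¼ ln(0.888888) = 0.029446.
d = 0.125657 + 0.029446 = 0.155103.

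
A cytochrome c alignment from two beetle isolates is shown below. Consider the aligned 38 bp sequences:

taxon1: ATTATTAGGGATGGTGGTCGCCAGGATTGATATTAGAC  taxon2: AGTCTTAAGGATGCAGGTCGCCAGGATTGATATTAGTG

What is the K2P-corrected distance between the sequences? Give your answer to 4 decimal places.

0.2131

Of 38 sites, 1 differences are transitions and 6 are transversions, so P = 1/38 ≈ 0.026316 and Q = 6/38 ≈ 0.157895.
Under the Kimura two-parameter model, d = −½ ln(1 − 2P − Q) − ¼ ln(1 − 2Q).
1 − 2P − Q = 0.789473, giving −½ ln(0.789473) = 0.118195.
1 − 2Q = 0.68421, giving −¼ ln(0.68421) = 0.094873.
d = 0.118195 + 0.094873 = 0.213068.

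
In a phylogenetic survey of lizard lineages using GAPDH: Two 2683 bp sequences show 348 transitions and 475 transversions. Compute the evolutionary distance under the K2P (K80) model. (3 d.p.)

0.396

P = 348/2683 ≈ 0.129706 and Q = 475/2683 ≈ 0.177041.
Under the Kimura two-parameter model, d = −½ ln(1 − 2P − Q) − ¼ ln(1 − 2Q).
1 − 2P − Q = 0.563547, giving −½ ln(0.563547) = 0.286752.
1 − 2Q = 0.645918, giving −¼ ln(0.645918) = 0.109271.
d = 0.286752 + 0.109271 = 0.396023.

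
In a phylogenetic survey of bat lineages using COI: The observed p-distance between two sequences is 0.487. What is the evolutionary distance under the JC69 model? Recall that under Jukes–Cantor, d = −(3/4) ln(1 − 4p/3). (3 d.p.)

d = −(3/4) ln(1 − 4p/3) = −0.75 ln(1 − 0.649333) = −0.75 ln(0.350667)
  = −0.75 × (-1.047918) = 0.785939 substitutions/site.

0.786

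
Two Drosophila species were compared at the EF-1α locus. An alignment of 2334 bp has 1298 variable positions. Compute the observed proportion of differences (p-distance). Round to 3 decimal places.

0.556

p = 1298/2334 = 0.556126… ≈ 0.556 (to 3 d.p.).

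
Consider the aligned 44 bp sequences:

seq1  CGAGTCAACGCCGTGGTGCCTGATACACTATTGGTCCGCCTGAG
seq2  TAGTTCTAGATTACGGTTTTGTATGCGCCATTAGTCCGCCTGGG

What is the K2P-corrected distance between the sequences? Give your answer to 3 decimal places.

Of 44 sites, 15 differences are transitions and 6 are transversions, so P = 15/44 ≈ 0.340909 and Q = 6/44 ≈ 0.136364.
Under the Kimura two-parameter model, d = −½ ln(1 − 2P − Q) − ¼ ln(1 − 2Q).
1 − 2P − Q = 0.181818, giving −½ ln(0.181818) = 0.852375.
1 − 2Q = 0.727272, giving −¼ ln(0.727272) = 0.079614.
d = 0.852375 + 0.079614 = 0.931989.

0.932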